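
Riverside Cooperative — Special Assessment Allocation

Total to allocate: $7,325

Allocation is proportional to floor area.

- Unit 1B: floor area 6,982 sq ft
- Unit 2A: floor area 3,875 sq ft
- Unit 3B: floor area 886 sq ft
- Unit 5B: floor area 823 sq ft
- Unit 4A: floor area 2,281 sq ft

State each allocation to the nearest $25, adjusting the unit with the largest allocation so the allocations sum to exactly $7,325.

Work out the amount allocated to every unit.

Combined floor area = 14,847.
Proportional shares: Unit 1B 6,982/14,847 × $7,325 = 3,444.68; Unit 2A 3,875/14,847 × $7,325 = 1,911.79; Unit 3B 886/14,847 × $7,325 = 437.12; Unit 5B 823/14,847 × $7,325 = 406.04; Unit 4A 2,281/14,847 × $7,325 = 1,125.37.
At nearest $25: Unit 1B $3,450; Unit 2A $1,900; Unit 3B $425; Unit 5B $400; Unit 4A $1,125. Sum = $7,300.
Difference $7,325 − $7,300 = +$25 applied to largest allocation (Unit 1B): Unit 1B becomes $3,475.

Unit 1B: $3,475 | Unit 2A: $1,900 | Unit 3B: $425 | Unit 5B: $400 | Unit 4A: $1,125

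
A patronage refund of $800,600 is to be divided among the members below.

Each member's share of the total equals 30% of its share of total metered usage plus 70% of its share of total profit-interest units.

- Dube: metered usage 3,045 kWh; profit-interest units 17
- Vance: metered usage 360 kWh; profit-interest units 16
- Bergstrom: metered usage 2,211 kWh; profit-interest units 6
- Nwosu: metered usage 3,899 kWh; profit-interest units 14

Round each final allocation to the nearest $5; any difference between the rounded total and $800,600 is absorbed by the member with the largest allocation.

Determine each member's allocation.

Metered usage total 9,515; profit-interest units total 53.
Blended shares (30% metered usage + 70% profit-interest units): Dube 0.3205; Vance 0.2227; Bergstrom 0.1490; Nwosu 0.3078.
Unrounded shares: Dube 256,620.01; Vance 178,270.61; Bergstrom 119,254.39; Nwosu 246,455.00.
After rounding ($5): Dube $256,620; Vance $178,270; Bergstrom $119,255; Nwosu $246,455. Sum = $800,600.
Sum already equals the total — no adjustment.

Dube: $256,620; Vance: $178,270; Bergstrom: $119,255; Nwosu: $246,455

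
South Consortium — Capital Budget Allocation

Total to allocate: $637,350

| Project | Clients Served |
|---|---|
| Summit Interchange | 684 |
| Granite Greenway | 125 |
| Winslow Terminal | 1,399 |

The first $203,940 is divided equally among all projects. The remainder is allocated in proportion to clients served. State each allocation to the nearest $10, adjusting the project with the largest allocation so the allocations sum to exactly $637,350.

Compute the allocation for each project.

Summit Interchange: $202,240 · Granite Greenway: $92,520 · Winslow Terminal: $342,590

$203,940 shared equally gives $67,980 per project.
Remainder $433,410 by clients served (total 2,208): Summit Interchange 134,262.88 → $134,260; Granite Greenway 24,536.35 → $24,540; Winslow Terminal 274,610.77 → $274,610.
Totals: Summit Interchange $67,980 + $134,260 = $202,240; Granite Greenway $67,980 + $24,540 = $92,520; Winslow Terminal $67,980 + $274,610 = $342,590.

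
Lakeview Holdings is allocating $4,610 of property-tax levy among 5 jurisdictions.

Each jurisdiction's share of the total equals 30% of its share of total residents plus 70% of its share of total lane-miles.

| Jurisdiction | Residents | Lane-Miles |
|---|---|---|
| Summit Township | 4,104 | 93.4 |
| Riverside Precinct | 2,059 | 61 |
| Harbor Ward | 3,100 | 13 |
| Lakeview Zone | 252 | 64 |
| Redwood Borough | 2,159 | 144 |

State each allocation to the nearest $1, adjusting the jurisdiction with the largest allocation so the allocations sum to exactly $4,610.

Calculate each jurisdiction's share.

Totals — residents 11,674, lane-miles 375.4.
Blended shares (30% residents + 70% lane-miles): Summit Township 0.2796; Riverside Precinct 0.1667; Harbor Ward 0.1039; Lakeview Zone 0.1258; Redwood Borough 0.3240.
Pro-rata amounts: Summit Township 1,289.08; Riverside Precinct 768.29; Harbor Ward 479.00; Lakeview Zone 580.01; Redwood Borough 1,493.62.
At nearest $1: Summit Township $1,289; Riverside Precinct $768; Harbor Ward $479; Lakeview Zone $580; Redwood Borough $1,494. Sum = $4,610.
Rounded total matches; no reconciliation needed.

Summit Township: $1,289 | Riverside Precinct: $768 | Harbor Ward: $479 | Lakeview Zone: $580 | Redwood Borough: $1,494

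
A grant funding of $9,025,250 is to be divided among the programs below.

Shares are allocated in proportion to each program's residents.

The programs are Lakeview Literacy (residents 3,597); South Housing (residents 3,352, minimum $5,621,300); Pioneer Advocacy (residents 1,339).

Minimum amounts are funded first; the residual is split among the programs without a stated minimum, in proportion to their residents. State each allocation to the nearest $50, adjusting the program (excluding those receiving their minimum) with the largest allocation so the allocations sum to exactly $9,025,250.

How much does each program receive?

Fund the minimums — South Housing $5,621,300. Residual $3,403,950.
Residual split over remaining residents 4,936: Lakeview Literacy 2,480,552.70 → $2,480,550; Pioneer Advocacy 923,397.30 → $923,400.

Lakeview Literacy: $2,480,550 | South Housing: $5,621,300 | Pioneer Advocacy: $923,400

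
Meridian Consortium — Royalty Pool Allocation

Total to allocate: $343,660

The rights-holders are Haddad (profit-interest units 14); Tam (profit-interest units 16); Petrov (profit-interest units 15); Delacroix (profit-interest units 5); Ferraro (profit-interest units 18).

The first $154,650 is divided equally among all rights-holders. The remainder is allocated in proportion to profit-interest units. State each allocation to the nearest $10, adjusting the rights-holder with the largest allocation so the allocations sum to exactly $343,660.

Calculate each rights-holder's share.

$154,650 shared equally gives $30,930 per rights-holder.
Remainder $189,010 by profit-interest units (total 68): Haddad 38,913.82 → $38,910; Tam 44,472.94 → $44,470; Petrov 41,693.38 → $41,690; Delacroix 13,897.79 → $13,900; Ferraro 50,032.06 → $50,030.
Rounding difference +$10 on remainder applied to Ferraro.
Totals: Haddad $30,930 + $38,910 = $69,840; Tam $30,930 + $44,470 = $75,400; Petrov $30,930 + $41,690 = $72,620; Delacroix $30,930 + $13,900 = $44,830; Ferraro $30,930 + $50,040 = $80,970.

Haddad: $69,840 | Tam: $75,400 | Petrov: $72,620 | Delacroix: $44,830 | Ferraro: $80,970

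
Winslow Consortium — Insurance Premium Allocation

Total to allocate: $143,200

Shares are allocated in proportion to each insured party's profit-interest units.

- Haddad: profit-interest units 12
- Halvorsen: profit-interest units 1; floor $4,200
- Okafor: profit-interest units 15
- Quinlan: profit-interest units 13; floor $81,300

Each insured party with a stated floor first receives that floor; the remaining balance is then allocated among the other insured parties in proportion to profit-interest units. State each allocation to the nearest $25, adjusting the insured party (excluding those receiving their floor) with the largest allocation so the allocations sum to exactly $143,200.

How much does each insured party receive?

Haddad: $25,650 · Halvorsen: $4,200 · Okafor: $32,050 · Quinlan: $81,300

Guaranteed amounts: Halvorsen $4,200; Quinlan $81,300. Residual $57,700.
Residual split over remaining profit-interest units 27: Haddad 25,644.44 → $25,650; Okafor 32,055.56 → $32,050.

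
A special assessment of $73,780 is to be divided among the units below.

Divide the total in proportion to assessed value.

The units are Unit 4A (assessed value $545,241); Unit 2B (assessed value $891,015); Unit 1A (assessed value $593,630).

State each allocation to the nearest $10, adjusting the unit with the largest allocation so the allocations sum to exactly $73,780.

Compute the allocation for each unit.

Unit 4A: $19,820 · Unit 2B: $32,380 · Unit 1A: $21,580

Sum of assessed value: 2,029,886.
Pro-rata amounts: Unit 4A 545,241/2,029,886 × $73,780 = 19,817.80; Unit 2B 891,015/2,029,886 × $73,780 = 32,385.61; Unit 1A 593,630/2,029,886 × $73,780 = 21,576.59.
At nearest $10: Unit 4A $19,820; Unit 2B $32,390; Unit 1A $21,580. Sum = $73,790.
Difference $73,780 − $73,790 = −$10 applied to largest allocation (Unit 2B): Unit 2B becomes $32,380.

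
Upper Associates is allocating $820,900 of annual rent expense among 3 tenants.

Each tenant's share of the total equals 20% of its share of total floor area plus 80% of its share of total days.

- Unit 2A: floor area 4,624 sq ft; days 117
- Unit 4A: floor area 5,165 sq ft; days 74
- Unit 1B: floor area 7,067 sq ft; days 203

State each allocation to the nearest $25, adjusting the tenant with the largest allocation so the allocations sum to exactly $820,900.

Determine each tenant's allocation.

Unit 2A: $240,050 · Unit 4A: $173,650 · Unit 1B: $407,200

Totals — floor area 16,856, days 394.
Composite weights (20% floor area + 80% days): Unit 2A 0.2924; Unit 4A 0.2115; Unit 1B 0.4960.
Raw shares: Unit 2A 240,054.30; Unit 4A 173,651.23; Unit 1B 407,194.47.
After rounding ($25): Unit 2A $240,050; Unit 4A $173,650; Unit 1B $407,200. Sum = $820,900.
Sum already equals the total — no adjustment.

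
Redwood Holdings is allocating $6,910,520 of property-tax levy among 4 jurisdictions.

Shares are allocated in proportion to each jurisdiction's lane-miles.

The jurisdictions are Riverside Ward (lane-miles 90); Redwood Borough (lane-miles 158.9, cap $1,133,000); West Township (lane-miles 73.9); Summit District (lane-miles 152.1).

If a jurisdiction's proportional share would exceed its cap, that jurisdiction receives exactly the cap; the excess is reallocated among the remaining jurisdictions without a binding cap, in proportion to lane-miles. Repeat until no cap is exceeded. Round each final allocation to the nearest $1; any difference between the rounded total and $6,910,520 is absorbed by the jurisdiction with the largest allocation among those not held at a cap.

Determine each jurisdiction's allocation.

Lane-miles total: 474.9.
Pro-rata shares before constraints: Riverside Ward 1,309,637.40; Redwood Borough 2,312,237.58; West Township 1,075,357.82; Summit District 2,213,287.20.
Capped: Redwood Borough ($1,133,000); remaining pool $5,777,520 reallocated over remaining lane-miles 316.
Shares after redistribution: Riverside Ward 1,645,496.20 → $1,645,496; West Township 1,351,135.22 → $1,351,135; Summit District 2,780,888.58 → $2,780,889.

Riverside Ward: $1,645,496 | Redwood Borough: $1,133,000 | West Township: $1,351,135 | Summit District: $2,780,889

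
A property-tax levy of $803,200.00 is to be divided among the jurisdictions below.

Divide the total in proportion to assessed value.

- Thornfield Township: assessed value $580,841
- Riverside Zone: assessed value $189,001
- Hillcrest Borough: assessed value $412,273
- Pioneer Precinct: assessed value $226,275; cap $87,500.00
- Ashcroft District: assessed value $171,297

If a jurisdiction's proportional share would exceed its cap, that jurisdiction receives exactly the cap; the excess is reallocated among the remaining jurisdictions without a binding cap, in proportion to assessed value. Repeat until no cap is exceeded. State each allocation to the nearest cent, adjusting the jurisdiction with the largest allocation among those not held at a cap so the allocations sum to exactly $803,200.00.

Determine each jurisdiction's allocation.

Thornfield Township: $307,155.46; Riverside Zone: $99,945.93; Hillcrest Borough: $218,014.76; Pioneer Precinct: $87,500.00; Ashcroft District: $90,583.85

Assessed value total: 1,579,687.
Pro-rata shares before constraints: Thornfield Township 295,331.6013; Riverside Zone 96,098.5329; Hillcrest Borough 209,622.3325; Pioneer Precinct 115,050.6904; Ashcroft District 87,096.8429.
Cap binds for Pioneer Precinct ($87,500.00); residual $715,700.00 reallocated over remaining assessed value 1,353,412.
Shares after redistribution: Thornfield Township 307,155.4735 → $307,155.47; Riverside Zone 99,945.9261 → $99,945.93; Hillcrest Borough 218,014.7554 → $218,014.76; Ashcroft District 90,583.8451 → $90,583.85.
Rounding difference −$0.01 applied to Thornfield Township → $307,155.46.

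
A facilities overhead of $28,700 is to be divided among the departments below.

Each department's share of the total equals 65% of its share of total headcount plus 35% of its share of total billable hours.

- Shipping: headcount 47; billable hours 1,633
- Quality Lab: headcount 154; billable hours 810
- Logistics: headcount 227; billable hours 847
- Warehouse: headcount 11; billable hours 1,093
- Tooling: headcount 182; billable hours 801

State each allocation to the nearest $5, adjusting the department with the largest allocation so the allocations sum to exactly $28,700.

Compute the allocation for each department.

Shipping: $4,575 · Quality Lab: $6,195 · Logistics: $8,460 · Warehouse: $2,450 · Tooling: $7,020

Totals — headcount 621, billable hours 5,184.
Composite weights (65% headcount + 35% billable hours): Shipping 0.1594; Quality Lab 0.2159; Logistics 0.2948; Warehouse 0.0853; Tooling 0.2446.
Raw shares: Shipping 4,576.14; Quality Lab 6,195.73; Logistics 8,460.36; Warehouse 2,448.34; Tooling 7,019.42.
Rounded to nearest $5: Shipping $4,575; Quality Lab $6,195; Logistics $8,460; Warehouse $2,450; Tooling $7,020. Sum = $28,700.
Sum already equals the total — no adjustment.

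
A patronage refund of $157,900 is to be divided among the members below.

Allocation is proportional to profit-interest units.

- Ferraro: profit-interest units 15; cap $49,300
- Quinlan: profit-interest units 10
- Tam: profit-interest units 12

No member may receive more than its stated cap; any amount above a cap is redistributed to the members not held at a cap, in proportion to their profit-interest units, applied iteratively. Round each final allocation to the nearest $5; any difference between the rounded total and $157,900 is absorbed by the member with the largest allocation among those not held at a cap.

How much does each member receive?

Ferraro: $49,300 · Quinlan: $49,365 · Tam: $59,235

Combined profit-interest units = 37.
Unconstrained shares: Ferraro 64,013.51; Quinlan 42,675.68; Tam 51,210.81.
Cap binds for Ferraro ($49,300); remaining pool $108,600 reallocated over remaining profit-interest units 22.
Redistributed shares: Quinlan 49,363.64 → $49,365; Tam 59,236.36 → $59,235.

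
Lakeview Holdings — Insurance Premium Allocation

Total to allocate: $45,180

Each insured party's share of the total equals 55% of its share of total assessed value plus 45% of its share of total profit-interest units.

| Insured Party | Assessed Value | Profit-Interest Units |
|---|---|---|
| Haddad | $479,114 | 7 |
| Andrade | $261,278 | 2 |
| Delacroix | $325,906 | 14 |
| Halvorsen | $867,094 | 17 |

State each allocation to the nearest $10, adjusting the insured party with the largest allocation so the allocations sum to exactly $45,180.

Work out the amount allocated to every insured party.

Haddad: $9,720; Andrade: $4,370; Delacroix: $11,300; Halvorsen: $19,790

Totals — assessed value 1,933,392, profit-interest units 40.
Combined weights (55% assessed value + 45% profit-interest units): Haddad 0.2150; Andrade 0.0968; Delacroix 0.2502; Halvorsen 0.4379.
Raw shares: Haddad 9,715.76; Andrade 4,374.64; Delacroix 11,304.57; Halvorsen 19,785.04.
At nearest $10: Haddad $9,720; Andrade $4,370; Delacroix $11,300; Halvorsen $19,790. Sum = $45,180.
Sum already equals the total — no adjustment.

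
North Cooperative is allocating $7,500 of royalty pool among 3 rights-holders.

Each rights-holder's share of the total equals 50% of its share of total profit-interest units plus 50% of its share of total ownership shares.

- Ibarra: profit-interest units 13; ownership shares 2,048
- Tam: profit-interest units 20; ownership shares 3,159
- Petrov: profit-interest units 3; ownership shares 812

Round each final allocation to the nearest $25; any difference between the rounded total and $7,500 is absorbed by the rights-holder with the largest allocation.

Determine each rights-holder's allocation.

Totals — profit-interest units 36, ownership shares 6,019.
Combined weights (50% profit-interest units + 50% ownership shares): Ibarra 0.3507; Tam 0.5402; Petrov 0.1091.
Raw shares: Ibarra 2,630.13; Tam 4,051.48; Petrov 818.40.
At nearest $25: Ibarra $2,625; Tam $4,050; Petrov $825. Sum = $7,500.
No rounding difference to absorb.

Ibarra: $2,625 | Tam: $4,050 | Petrov: $825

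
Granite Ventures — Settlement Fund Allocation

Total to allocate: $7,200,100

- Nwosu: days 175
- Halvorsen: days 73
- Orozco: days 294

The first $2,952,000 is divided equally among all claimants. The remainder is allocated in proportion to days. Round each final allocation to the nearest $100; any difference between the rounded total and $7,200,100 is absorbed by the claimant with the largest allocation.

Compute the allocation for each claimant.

Nwosu: $2,355,600; Halvorsen: $1,556,200; Orozco: $3,288,300

$2,952,000 shared equally gives $984,000 per claimant.
Remainder $4,248,100 by days (total 542): Nwosu 1,371,619.00 → $1,371,600; Halvorsen 572,161.07 → $572,200; Orozco 2,304,319.93 → $2,304,300.
Totals: Nwosu $984,000 + $1,371,600 = $2,355,600; Halvorsen $984,000 + $572,200 = $1,556,200; Orozco $984,000 + $2,304,300 = $3,288,300.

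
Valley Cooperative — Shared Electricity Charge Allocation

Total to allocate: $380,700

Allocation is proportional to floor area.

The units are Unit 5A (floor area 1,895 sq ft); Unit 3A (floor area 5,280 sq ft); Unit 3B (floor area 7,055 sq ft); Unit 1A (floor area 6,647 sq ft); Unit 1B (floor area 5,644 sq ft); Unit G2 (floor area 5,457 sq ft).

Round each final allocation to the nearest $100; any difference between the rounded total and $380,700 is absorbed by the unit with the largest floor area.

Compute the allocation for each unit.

Unit 5A: $22,600 · Unit 3A: $62,900 · Unit 3B: $83,900 · Unit 1A: $79,100 · Unit 1B: $67,200 · Unit G2: $65,000

Combined floor area = 31,978.
Pro-rata amounts: Unit 5A 1,895/31,978 × $380,700 = 22,560.09; Unit 3A 5,280/31,978 × $380,700 = 62,858.72; Unit 3B 7,055/31,978 × $380,700 = 83,990.20; Unit 1A 6,647/31,978 × $380,700 = 79,132.93; Unit 1B 5,644/31,978 × $380,700 = 67,192.16; Unit G2 5,457/31,978 × $380,700 = 64,965.91.
After rounding ($100): Unit 5A $22,600; Unit 3A $62,900; Unit 3B $84,000; Unit 1A $79,100; Unit 1B $67,200; Unit G2 $65,000. Sum = $380,800.
Difference $380,700 − $380,800 = −$100 applied to largest floor area (Unit 3B): Unit 3B becomes $83,900.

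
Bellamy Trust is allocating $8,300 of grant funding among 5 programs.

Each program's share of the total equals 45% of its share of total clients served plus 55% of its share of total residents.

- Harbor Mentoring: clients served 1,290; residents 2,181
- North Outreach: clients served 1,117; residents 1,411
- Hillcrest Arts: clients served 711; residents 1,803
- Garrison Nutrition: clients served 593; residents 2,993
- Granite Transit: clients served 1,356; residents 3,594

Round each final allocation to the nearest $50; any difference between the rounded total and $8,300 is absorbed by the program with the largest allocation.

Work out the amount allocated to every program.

Harbor Mentoring: $1,800 · North Outreach: $1,350 · Hillcrest Arts: $1,200 · Garrison Nutrition: $1,600 · Granite Transit: $2,350

Totals — clients served 5,067, residents 11,982.
Combined weights (45% clients served + 55% residents): Harbor Mentoring 0.2147; North Outreach 0.1640; Hillcrest Arts 0.1459; Garrison Nutrition 0.1900; Granite Transit 0.2854.
Unrounded shares: Harbor Mentoring 1,781.82; North Outreach 1,360.94; Hillcrest Arts 1,211.02; Garrison Nutrition 1,577.41; Granite Transit 2,368.81.
After rounding ($50): Harbor Mentoring $1,800; North Outreach $1,350; Hillcrest Arts $1,200; Garrison Nutrition $1,600; Granite Transit $2,350. Sum = $8,300.
No rounding difference to absorb.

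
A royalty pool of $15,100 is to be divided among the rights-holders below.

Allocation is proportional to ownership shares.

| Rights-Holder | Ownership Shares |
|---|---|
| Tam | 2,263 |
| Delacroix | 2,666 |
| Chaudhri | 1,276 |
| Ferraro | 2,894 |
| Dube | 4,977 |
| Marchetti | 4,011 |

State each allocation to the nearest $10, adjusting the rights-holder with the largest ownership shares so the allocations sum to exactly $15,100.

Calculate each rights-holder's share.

Tam: $1,890; Delacroix: $2,230; Chaudhri: $1,070; Ferraro: $2,420; Dube: $4,140; Marchetti: $3,350

Sum of ownership shares: 2,263 + 2,666 + 1,276 + 2,894 + 4,977 + 4,011 = 18,087.
Unrounded shares: Tam 1,889.27; Delacroix 2,225.72; Chaudhri 1,065.27; Ferraro 2,416.07; Dube 4,155.07; Marchetti 3,348.60.
Rounded to nearest $10: Tam $1,890; Delacroix $2,230; Chaudhri $1,070; Ferraro $2,420; Dube $4,160; Marchetti $3,350. Sum = $15,120.
Difference $15,100 − $15,120 = −$20 applied to largest ownership shares (Dube): Dube becomes $4,140.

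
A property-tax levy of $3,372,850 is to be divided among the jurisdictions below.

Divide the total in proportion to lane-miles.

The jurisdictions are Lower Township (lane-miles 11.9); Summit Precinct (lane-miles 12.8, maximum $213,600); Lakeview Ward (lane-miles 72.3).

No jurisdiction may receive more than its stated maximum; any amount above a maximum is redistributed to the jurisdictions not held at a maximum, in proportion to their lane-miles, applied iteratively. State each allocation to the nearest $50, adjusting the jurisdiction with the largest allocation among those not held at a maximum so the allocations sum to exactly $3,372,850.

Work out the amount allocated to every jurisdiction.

Combined lane-miles = 97.
Proportional shares (ignoring caps): Lower Township 413,782.63; Summit Precinct 445,077.11; Lakeview Ward 2,513,990.26.
Held at cap: Summit Precinct ($213,600); remaining pool $3,159,250 reallocated over remaining lane-miles 84.2.
Remaining shares: Lower Township 446,497.33 → $446,500; Lakeview Ward 2,712,752.67 → $2,712,750.

Lower Township: $446,500 · Summit Precinct: $213,600 · Lakeview Ward: $2,712,750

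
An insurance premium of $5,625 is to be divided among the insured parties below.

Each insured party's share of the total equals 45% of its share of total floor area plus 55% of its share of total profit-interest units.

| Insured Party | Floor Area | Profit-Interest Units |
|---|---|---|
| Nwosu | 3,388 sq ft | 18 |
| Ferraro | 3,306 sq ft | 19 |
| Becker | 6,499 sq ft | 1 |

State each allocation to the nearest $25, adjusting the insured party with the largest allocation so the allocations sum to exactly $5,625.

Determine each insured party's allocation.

Floor area total 13,193; profit-interest units total 38.
Blended shares (45% floor area + 55% profit-interest units): Nwosu 0.3761; Ferraro 0.3878; Becker 0.2361.
Pro-rata amounts: Nwosu 2,115.49; Ferraro 2,181.17; Becker 1,328.33.
After rounding ($25): Nwosu $2,125; Ferraro $2,175; Becker $1,325. Sum = $5,625.
Rounded total matches; no reconciliation needed.

Nwosu: $2,125 | Ferraro: $2,175 | Becker: $1,325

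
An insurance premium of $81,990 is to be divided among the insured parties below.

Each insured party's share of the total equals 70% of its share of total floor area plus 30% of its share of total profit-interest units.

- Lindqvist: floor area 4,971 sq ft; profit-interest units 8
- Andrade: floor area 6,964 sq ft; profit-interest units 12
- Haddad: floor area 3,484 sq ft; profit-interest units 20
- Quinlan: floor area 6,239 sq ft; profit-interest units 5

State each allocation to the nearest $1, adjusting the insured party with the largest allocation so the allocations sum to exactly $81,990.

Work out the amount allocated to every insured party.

Floor area total 21,658; profit-interest units total 45.
Blended shares (70% floor area + 30% profit-interest units): Lindqvist 0.2140; Andrade 0.3051; Haddad 0.2459; Quinlan 0.2350.
Proportional shares: Lindqvist 17,545.79; Andrade 25,013.57; Haddad 20,164.49; Quinlan 19,266.15.
Rounded to nearest $1: Lindqvist $17,546; Andrade $25,014; Haddad $20,164; Quinlan $19,266. Sum = $81,990.
No rounding difference to absorb.

Lindqvist: $17,546; Andrade: $25,014; Haddad: $20,164; Quinlan: $19,266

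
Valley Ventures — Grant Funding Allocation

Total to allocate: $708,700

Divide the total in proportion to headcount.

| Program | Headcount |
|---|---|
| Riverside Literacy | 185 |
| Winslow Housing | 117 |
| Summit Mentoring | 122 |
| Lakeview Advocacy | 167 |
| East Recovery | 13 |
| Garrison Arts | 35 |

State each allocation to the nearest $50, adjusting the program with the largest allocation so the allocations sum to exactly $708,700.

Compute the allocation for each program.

Combined headcount = 639.
Pro-rata amounts: Riverside Literacy 185/639 × $708,700 = 205,179.19; Winslow Housing 117/639 × $708,700 = 129,761.97; Summit Mentoring 122/639 × $708,700 = 135,307.36; Lakeview Advocacy 167/639 × $708,700 = 185,215.81; East Recovery 13/639 × $708,700 = 14,418.00; Garrison Arts 35/639 × $708,700 = 38,817.68.
At nearest $50: Riverside Literacy $205,200; Winslow Housing $129,750; Summit Mentoring $135,300; Lakeview Advocacy $185,200; East Recovery $14,400; Garrison Arts $38,800. Sum = $708,650.
Difference $708,700 − $708,650 = +$50 applied to largest allocation (Riverside Literacy): Riverside Literacy becomes $205,250.

Riverside Literacy: $205,250 | Winslow Housing: $129,750 | Summit Mentoring: $135,300 | Lakeview Advocacy: $185,200 | East Recovery: $14,400 | Garrison Arts: $38,800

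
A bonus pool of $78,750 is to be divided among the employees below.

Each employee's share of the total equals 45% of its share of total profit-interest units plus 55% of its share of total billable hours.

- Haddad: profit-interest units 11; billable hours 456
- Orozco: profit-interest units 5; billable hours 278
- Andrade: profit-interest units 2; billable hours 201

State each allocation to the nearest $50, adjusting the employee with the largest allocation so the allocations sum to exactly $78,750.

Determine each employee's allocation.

Haddad: $42,800 · Orozco: $22,700 · Andrade: $13,250

Totals — profit-interest units 18, billable hours 935.
Composite weights (45% profit-interest units + 55% billable hours): Haddad 0.5432; Orozco 0.2885; Andrade 0.1682.
Raw shares: Haddad 42,779.78; Orozco 22,721.69; Andrade 13,248.53.
At nearest $50: Haddad $42,800; Orozco $22,700; Andrade $13,250. Sum = $78,750.
No rounding difference to absorb.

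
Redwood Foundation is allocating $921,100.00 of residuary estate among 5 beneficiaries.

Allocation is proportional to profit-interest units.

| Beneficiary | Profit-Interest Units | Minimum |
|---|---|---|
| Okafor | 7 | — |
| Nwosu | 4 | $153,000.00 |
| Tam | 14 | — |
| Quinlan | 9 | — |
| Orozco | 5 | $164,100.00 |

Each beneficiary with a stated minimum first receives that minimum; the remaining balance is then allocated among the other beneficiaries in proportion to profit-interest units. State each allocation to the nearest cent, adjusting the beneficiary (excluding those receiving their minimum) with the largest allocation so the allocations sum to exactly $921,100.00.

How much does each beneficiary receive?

Minimums first: Nwosu $153,000.00; Orozco $164,100.00. Remaining pool $604,000.00.
Remaining pool split over remaining profit-interest units 30: Okafor 140,933.3333 → $140,933.33; Tam 281,866.6667 → $281,866.67; Quinlan 181,200.0000 → $181,200.00.

Okafor: $140,933.33 · Nwosu: $153,000.00 · Tam: $281,866.67 · Quinlan: $181,200.00 · Orozco: $164,100.00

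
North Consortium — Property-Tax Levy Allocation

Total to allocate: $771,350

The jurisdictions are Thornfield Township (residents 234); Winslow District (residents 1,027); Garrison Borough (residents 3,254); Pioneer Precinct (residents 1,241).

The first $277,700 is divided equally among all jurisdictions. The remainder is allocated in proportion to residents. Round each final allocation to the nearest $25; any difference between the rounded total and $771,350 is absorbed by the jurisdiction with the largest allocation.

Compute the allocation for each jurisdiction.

Thornfield Township: $89,500 · Winslow District: $157,500 · Garrison Borough: $348,500 · Pioneer Precinct: $175,850

Equal tier: $277,700 ÷ 4 = $69,425 apiece.
Remainder $493,650 by residents (total 5,756): Thornfield Township 20,068.47 → $20,075; Winslow District 88,078.27 → $88,075; Garrison Borough 279,071.77 → $279,075; Pioneer Precinct 106,431.49 → $106,425.
Totals: Thornfield Township $69,425 + $20,075 = $89,500; Winslow District $69,425 + $88,075 = $157,500; Garrison Borough $69,425 + $279,075 = $348,500; Pioneer Precinct $69,425 + $106,425 = $175,850.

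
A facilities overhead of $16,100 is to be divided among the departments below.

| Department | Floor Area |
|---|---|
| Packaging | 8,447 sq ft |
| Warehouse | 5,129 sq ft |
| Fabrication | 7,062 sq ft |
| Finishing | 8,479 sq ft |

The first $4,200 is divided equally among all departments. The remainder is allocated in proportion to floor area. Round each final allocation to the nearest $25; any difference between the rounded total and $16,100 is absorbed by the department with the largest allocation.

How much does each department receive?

Equal tier: $4,200 ÷ 4 = $1,050 apiece.
Remainder $11,900 by floor area (total 29,117): Packaging 3,452.25 → $3,450; Warehouse 2,096.20 → $2,100; Fabrication 2,886.21 → $2,875; Finishing 3,465.33 → $3,475.
Totals: Packaging $1,050 + $3,450 = $4,500; Warehouse $1,050 + $2,100 = $3,150; Fabrication $1,050 + $2,875 = $3,925; Finishing $1,050 + $3,475 = $4,525.

Packaging: $4,500 | Warehouse: $3,150 | Fabrication: $3,925 | Finishing: $4,525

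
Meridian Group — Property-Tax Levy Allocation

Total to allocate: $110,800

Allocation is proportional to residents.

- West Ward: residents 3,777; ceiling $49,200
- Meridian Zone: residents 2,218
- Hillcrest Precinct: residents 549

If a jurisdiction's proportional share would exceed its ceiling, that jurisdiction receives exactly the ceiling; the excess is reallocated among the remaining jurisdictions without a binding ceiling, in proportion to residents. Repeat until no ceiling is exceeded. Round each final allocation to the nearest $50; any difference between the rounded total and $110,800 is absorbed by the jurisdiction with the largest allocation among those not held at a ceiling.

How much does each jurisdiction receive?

West Ward: $49,200; Meridian Zone: $49,400; Hillcrest Precinct: $12,200

Residents total: 6,544.
Pro-rata shares before constraints: West Ward 63,950.43; Meridian Zone 37,554.16; Hillcrest Precinct 9,295.42.
Held at cap: West Ward ($49,200); balance $61,600 reallocated over remaining residents 2,767.
Shares after redistribution: Meridian Zone 49,377.95 → $49,400; Hillcrest Precinct 12,222.05 → $12,200.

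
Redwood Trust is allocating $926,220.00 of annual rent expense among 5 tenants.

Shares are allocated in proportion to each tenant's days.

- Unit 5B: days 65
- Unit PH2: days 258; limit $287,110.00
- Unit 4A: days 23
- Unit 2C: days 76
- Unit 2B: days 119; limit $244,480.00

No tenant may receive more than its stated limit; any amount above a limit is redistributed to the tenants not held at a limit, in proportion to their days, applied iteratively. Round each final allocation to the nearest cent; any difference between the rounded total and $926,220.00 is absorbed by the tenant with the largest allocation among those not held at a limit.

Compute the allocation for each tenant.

Unit 5B: $156,408.23; Unit PH2: $287,110.00; Unit 4A: $55,344.45; Unit 2C: $182,877.32; Unit 2B: $244,480.00

Combined days = 541.
Proportional shares (ignoring caps): Unit 5B 111,283.3641; Unit PH2 441,709.3530; Unit 4A 39,377.1904; Unit 2C 130,115.9335; Unit 2B 203,734.1590.
Held at cap: Unit PH2 ($287,110.00); balance $639,110.00 reallocated over remaining days 283.
Held at cap: Unit 2B ($244,480.00); balance $394,630.00 reallocated over remaining days 164.
Redistributed shares: Unit 5B 156,408.2317 → $156,408.23; Unit 4A 55,344.4512 → $55,344.45; Unit 2C 182,877.3171 → $182,877.32.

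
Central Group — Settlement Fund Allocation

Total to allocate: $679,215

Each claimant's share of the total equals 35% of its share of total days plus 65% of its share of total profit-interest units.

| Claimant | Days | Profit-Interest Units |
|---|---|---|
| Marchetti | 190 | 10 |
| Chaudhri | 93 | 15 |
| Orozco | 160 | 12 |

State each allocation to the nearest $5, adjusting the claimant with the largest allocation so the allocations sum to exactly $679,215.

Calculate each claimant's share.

Marchetti: $221,280; Chaudhri: $228,890; Orozco: $229,045

Totals — days 443, profit-interest units 37.
Blended shares (35% days + 65% profit-interest units): Marchetti 0.3258; Chaudhri 0.3370; Orozco 0.3372.
Proportional shares: Marchetti 221,280.46; Chaudhri 228,888.53; Orozco 229,046.00.
After rounding ($5): Marchetti $221,280; Chaudhri $228,890; Orozco $229,045. Sum = $679,215.
Sum already equals the total — no adjustment.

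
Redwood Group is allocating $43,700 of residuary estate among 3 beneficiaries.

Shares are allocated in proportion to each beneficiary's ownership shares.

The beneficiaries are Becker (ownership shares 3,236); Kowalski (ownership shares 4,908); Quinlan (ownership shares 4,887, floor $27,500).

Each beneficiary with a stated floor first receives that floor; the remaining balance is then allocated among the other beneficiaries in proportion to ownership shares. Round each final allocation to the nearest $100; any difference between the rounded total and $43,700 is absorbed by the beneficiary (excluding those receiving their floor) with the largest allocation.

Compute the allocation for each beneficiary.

Minimums first: Quinlan $27,500. Remaining pool $16,200.
Remaining pool split over remaining ownership shares 8,144: Becker 6,437.03 → $6,400; Kowalski 9,762.97 → $9,800.

Becker: $6,400; Kowalski: $9,800; Quinlan: $27,500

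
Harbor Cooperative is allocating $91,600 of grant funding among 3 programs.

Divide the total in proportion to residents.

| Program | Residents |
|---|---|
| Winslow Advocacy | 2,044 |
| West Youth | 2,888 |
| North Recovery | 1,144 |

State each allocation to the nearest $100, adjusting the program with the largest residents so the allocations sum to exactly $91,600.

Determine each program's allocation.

Residents total: 6,076.
Proportional shares: Winslow Advocacy 2,044/6,076 × $91,600 = 30,814.75; West Youth 2,888/6,076 × $91,600 = 43,538.64; North Recovery 1,144/6,076 × $91,600 = 17,246.61.
After rounding ($100): Winslow Advocacy $30,800; West Youth $43,500; North Recovery $17,200. Sum = $91,500.
Difference $91,600 − $91,500 = +$100 applied to largest residents (West Youth): West Youth becomes $43,600.

Winslow Advocacy: $30,800; West Youth: $43,600; North Recovery: $17,200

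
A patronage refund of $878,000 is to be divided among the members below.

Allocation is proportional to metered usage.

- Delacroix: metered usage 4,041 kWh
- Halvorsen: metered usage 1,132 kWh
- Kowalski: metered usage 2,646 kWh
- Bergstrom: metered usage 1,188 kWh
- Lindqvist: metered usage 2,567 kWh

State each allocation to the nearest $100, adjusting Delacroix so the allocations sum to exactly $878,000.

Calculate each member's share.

Combined metered usage = 11,574.
Pro-rata amounts: Delacroix 4,041/11,574 × $878,000 = 306,548.99; Halvorsen 1,132/11,574 × $878,000 = 85,873.16; Kowalski 2,646/11,574 × $878,000 = 200,724.73; Bergstrom 1,188/11,574 × $878,000 = 90,121.31; Lindqvist 2,567/11,574 × $878,000 = 194,731.81.
At nearest $100: Delacroix $306,500; Halvorsen $85,900; Kowalski $200,700; Bergstrom $90,100; Lindqvist $194,700. Sum = $877,900.
Difference $878,000 − $877,900 = +$100 applied to Delacroix: Delacroix becomes $306,600.

Delacroix: $306,600; Halvorsen: $85,900; Kowalski: $200,700; Bergstrom: $90,100; Lindqvist: $194,700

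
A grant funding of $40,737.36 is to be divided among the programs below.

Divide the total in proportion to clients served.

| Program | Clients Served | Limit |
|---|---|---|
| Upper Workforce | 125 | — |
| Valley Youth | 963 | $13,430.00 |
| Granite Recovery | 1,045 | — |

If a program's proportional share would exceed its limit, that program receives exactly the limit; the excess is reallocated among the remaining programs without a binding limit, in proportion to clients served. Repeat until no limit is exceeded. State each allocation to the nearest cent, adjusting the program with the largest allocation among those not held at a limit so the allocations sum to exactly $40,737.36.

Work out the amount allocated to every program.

Sum of clients served: 2,133.
Proportional shares (ignoring caps): Upper Workforce 2,387.3277; Valley Youth 18,391.9727; Granite Recovery 19,958.0596.
Capped: Valley Youth ($13,430.00); residual $27,307.36 reallocated over remaining clients served 1,170.
Shares after redistribution: Upper Workforce 2,917.4530 → $2,917.45; Granite Recovery 24,389.9070 → $24,389.91.

Upper Workforce: $2,917.45; Valley Youth: $13,430.00; Granite Recovery: $24,389.91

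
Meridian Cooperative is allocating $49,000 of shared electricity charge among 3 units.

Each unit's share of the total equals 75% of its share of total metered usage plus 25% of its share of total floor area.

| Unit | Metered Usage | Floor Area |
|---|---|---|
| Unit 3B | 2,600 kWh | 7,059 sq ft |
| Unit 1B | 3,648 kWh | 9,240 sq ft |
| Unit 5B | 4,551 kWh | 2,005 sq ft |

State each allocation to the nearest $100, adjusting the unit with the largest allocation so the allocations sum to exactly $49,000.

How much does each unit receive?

Totals — metered usage 10,799, floor area 18,304.
Combined weights (75% metered usage + 25% floor area): Unit 3B 0.2770; Unit 1B 0.3796; Unit 5B 0.3435.
Pro-rata amounts: Unit 3B 13,572.30; Unit 1B 18,598.38; Unit 5B 16,829.33.
At nearest $100: Unit 3B $13,600; Unit 1B $18,600; Unit 5B $16,800. Sum = $49,000.
Sum already equals the total — no adjustment.

Unit 3B: $13,600; Unit 1B: $18,600; Unit 5B: $16,800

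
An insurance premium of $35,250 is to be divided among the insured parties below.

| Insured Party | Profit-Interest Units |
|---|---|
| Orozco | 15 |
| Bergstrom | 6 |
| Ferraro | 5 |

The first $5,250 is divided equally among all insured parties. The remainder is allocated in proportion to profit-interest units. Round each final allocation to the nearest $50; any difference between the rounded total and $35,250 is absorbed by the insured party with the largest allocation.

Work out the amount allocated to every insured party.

$5,250 shared equally gives $1,750 per insured party.
Remainder $30,000 by profit-interest units (total 26): Orozco 17,307.69 → $17,300; Bergstrom 6,923.08 → $6,900; Ferraro 5,769.23 → $5,750.
Rounding difference +$50 on remainder applied to Orozco.
Totals: Orozco $1,750 + $17,350 = $19,100; Bergstrom $1,750 + $6,900 = $8,650; Ferraro $1,750 + $5,750 = $7,500.

Orozco: $19,100 · Bergstrom: $8,650 · Ferraro: $7,500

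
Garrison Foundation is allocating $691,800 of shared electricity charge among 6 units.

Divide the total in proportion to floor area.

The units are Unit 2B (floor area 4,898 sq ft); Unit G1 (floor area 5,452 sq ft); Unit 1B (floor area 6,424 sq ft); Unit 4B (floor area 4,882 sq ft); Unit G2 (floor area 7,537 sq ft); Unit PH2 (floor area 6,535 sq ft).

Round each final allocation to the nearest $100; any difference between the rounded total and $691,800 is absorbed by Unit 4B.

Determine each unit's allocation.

Unit 2B: $94,800 | Unit G1: $105,600 | Unit 1B: $124,400 | Unit 4B: $94,600 | Unit G2: $145,900 | Unit PH2: $126,500

Sum of floor area: 35,728.
Proportional shares: Unit 2B 4,898/35,728 × $691,800 = 94,839.80; Unit G1 5,452/35,728 × $691,800 = 105,566.88; Unit 1B 6,424/35,728 × $691,800 = 124,387.68; Unit 4B 4,882/35,728 × $691,800 = 94,529.99; Unit G2 7,537/35,728 × $691,800 = 145,938.66; Unit PH2 6,535/35,728 × $691,800 = 126,536.97.
After rounding ($100): Unit 2B $94,800; Unit G1 $105,600; Unit 1B $124,400; Unit 4B $94,500; Unit G2 $145,900; Unit PH2 $126,500. Sum = $691,700.
Difference $691,800 − $691,700 = +$100 applied to Unit 4B: Unit 4B becomes $94,600.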